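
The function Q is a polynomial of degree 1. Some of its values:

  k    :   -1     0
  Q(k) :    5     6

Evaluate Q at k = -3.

Write Q(k) = ak + b; the 2 given values yield a linear system in the 2 coefficients.
Solving, Q(k) = k + 6.
Then Q(-3) = 3.

3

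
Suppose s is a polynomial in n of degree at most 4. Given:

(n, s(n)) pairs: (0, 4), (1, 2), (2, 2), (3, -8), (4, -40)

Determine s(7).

First differences: -2, 0, -10, -32. Second differences: 2, -10, -22. Third differences: -12, -12.
Level-3 differences are constant, so s has degree 3.
Fitting a degree-3 polynomial gives s(n) = -2n³ + 7n² - 7n + 4.
Then s(7) = -388.

-388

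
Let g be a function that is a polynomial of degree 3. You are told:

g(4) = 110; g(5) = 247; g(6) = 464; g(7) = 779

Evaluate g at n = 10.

2492

Write g(n) = an³ + bn² + cn + d; the 4 given values yield a linear system in the 4 coefficients.
Solving, g(n) = 3n³ - 5n² - n + 2.
Then g(10) = 2492.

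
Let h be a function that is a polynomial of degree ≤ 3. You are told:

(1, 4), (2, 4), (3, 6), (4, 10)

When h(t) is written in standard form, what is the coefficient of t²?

First differences: 0, 2, 4. Second differences: 2, 2.
Level-2 differences are constant, so h has degree 2.
Fitting a degree-2 polynomial gives h(t) = t² - 3t + 6.
The coefficient of t² is 1.

1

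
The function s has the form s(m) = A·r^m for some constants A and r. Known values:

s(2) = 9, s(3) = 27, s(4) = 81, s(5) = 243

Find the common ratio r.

Consecutive ratio: 27/9 = 3, and 81/27 = 3, so r = 3.
Then A·3^2 = 9 gives A = 1, and s(m) = 1·3^m.

3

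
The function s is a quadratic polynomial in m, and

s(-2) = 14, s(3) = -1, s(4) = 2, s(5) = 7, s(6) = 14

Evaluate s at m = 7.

Write s(m) = am² + bm + c; the 5 given values yield a linear system in the 3 coefficients.
Solving, s(m) = m² - 4m + 2.
Then s(7) = 23.

23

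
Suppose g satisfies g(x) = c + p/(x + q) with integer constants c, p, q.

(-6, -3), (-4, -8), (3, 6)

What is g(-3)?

(g(x) − c)(x + q) = p for each data point; the three points give a linear system in c and q, then p follows.
Solving: c = 2, q = 2, p = 20, so g(x) = 2 + 20/(x + 2).
Then g(-3) = 2 + 20/(-1) = -18.

-18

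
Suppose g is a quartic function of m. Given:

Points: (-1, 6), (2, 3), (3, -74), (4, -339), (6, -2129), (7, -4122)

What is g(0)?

Write g(m) = am^4 + bm³ + cm² + dm + e; the 6 given values yield a linear system in the 5 coefficients.
Solving, g(m) = -2m^4 + m³ + 7m² - m + 1.
The constant term is g(0) = 1.

1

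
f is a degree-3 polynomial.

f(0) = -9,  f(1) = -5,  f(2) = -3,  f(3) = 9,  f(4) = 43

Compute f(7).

First differences: 4, 2, 12, 34. Second differences: -2, 10, 22. Third differences: 12, 12.
Level-3 differences are constant, so f has degree 3.
Fitting a degree-3 polynomial gives f(t) = 2t³ - 7t² + 9t - 9.
Then f(7) = 397.

397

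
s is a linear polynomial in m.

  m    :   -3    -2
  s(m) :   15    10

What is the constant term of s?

Write s(m) = am + b; the 2 given values yield a linear system in the 2 coefficients.
Solving, s(m) = -5m.
The constant term is s(0) = 0.

0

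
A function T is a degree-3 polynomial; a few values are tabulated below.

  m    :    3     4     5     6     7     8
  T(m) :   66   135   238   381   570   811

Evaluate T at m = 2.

25

First differences: 69, 103, 143, 189, 241. Second differences: 34, 40, 46, 52. Third differences: 6, 6, 6.
Level-3 differences are constant, so T has degree 3.
Fitting a degree-3 polynomial gives T(m) = m³ + 5m² - 3m + 3.
Then T(2) = 25.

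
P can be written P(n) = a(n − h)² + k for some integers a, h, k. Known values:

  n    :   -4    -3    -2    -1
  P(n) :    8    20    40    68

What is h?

First differences 12, 20, 28; second difference 8 = 2a, so a = 4.
Expanding, the n-coefficient is −2ah = -8h; matching it to the data gives h = -5, and then k = 4.
So P(n) = 4(n + 5)² + 4.
Hence h = -5.

-5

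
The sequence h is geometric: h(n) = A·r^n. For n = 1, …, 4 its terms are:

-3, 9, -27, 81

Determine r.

-3

Consecutive ratio: 9/(-3) = -3, and -27/9 = -3, so r = -3.
Then A·(-3)^1 = -3 gives A = 1, and h(n) = 1·(-3)^n.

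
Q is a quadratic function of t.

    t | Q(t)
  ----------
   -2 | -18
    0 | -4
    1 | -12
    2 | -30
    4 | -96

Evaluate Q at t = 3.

Write Q(t) = at² + bt + c; the 5 given values yield a linear system in the 3 coefficients.
Solving, Q(t) = -5t² - 3t - 4.
Then Q(3) = -58.

-58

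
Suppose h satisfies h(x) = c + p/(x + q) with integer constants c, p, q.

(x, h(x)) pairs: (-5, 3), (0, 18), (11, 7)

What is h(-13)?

5

(h(x) − c)(x + q) = p for each data point; the three points give a linear system in c and q, then p follows.
Solving: c = 6, q = 1, p = 12, so h(x) = 6 + 12/(x + 1).
Then h(-13) = 6 + 12/(-12) = 5.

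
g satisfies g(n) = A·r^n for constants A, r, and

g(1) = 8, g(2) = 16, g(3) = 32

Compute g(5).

Consecutive ratio: 16/8 = 2, and 32/16 = 2, so r = 2.
Then A·2^1 = 8 gives A = 4, and g(n) = 4·2^n.
g(5) = 4·2^5 = 128.

128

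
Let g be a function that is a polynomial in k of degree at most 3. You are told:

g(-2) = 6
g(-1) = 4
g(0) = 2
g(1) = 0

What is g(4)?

Write g(k) = ak³ + bk² + ck + d; the 4 given values yield a linear system in the 4 coefficients.
Solving, the top 2 coefficients vanish, and g(k) = -2k + 2.
Then g(4) = -6.

-6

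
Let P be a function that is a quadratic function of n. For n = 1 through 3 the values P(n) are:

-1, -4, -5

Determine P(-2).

20

Write P(n) = an² + bn + c; the 3 given values yield a linear system in the 3 coefficients.
Solving, P(n) = n² - 6n + 4.
Then P(-2) = 20.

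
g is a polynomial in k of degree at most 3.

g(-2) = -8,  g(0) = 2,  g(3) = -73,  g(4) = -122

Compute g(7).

Write g(k) = ak³ + bk² + ck + d; the 4 given values yield a linear system in the 4 coefficients.
Solving, the leading coefficient vanishes, and g(k) = -6k² - 7k + 2.
Then g(7) = -341.

-341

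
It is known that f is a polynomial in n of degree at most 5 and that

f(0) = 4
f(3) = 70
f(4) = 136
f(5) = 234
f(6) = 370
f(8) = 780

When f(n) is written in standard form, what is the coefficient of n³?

Write f(n) = an^5 + bn^4 + cn³ + dn² + en + p; the 6 given values yield a linear system in the 6 coefficients.
Solving, the top 2 coefficients vanish, and f(n) = n³ + 4n² + n + 4.
The coefficient of n³ is 1.

1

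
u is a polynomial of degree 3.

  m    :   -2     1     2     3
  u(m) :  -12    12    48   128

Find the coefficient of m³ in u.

Write u(m) = am³ + bm² + cm + d; the 4 given values yield a linear system in the 4 coefficients.
Solving, u(m) = 3m³ + 4m² + 3m + 2.
The coefficient of m³ is 3.

3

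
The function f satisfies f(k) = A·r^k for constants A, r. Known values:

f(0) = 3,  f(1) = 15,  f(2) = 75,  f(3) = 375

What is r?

Consecutive ratio: 15/3 = 5, and 75/15 = 5, so r = 5.
Then A·5^0 = 3 gives A = 3, and f(k) = 3·5^k.

5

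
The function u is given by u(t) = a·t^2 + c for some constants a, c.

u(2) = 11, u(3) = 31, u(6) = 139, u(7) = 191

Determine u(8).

251

From u(2) = 11 and u(3) = 31: 4a + c = 11 and 9a + c = 31.
Subtracting: 5a = 20, so a = 4; then c = 11 − 4·4 = -5.
So u(t) = 4t² − 5, and u(8) = 251.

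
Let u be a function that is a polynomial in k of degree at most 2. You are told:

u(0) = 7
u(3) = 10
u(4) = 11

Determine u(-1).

6

Write u(k) = ak² + bk + c; the 3 given values yield a linear system in the 3 coefficients.
Solving, the leading coefficient vanishes, and u(k) = k + 7.
Then u(-1) = 6.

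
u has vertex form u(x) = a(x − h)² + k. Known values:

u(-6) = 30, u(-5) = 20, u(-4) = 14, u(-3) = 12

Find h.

First differences -10, -6, -2; second difference 4 = 2a, so a = 2.
Expanding, the x-coefficient is −2ah = -4h; matching it to the data gives h = -3, and then k = 12.
So u(x) = 2(x + 3)² + 12.
Hence h = -3.

-3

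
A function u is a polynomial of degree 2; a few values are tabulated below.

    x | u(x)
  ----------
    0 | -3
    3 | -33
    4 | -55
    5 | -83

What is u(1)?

-7

Write u(x) = ax² + bx + c; the 4 given values yield a linear system in the 3 coefficients.
Solving, u(x) = -3x² - x - 3.
Then u(1) = -7.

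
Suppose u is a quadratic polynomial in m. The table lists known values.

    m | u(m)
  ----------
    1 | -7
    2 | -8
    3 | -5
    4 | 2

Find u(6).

First differences: -1, 3, 7. Second differences: 4, 4.
Level-2 differences are constant, so u has degree 2.
Fitting a degree-2 polynomial gives u(m) = 2m² - 7m - 2.
Then u(6) = 28.

28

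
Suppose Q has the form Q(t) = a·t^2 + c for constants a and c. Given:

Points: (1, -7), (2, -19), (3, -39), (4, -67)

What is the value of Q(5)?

-103

From Q(1) = -7 and Q(2) = -19: 1a + c = -7 and 4a + c = -19.
Subtracting: 3a = -12, so a = -4; then c = -7 − (-4)·1 = -3.
So Q(t) = -4t² − 3, and Q(5) = -103.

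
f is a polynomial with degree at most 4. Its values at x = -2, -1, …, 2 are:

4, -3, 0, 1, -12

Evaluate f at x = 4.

-128

Write f(x) = ax^4 + bx³ + cx² + dx + e; the 5 given values yield a linear system in the 5 coefficients.
Solving, the leading coefficient vanishes, and f(x) = -2x³ - x² + 4x.
Then f(4) = -128.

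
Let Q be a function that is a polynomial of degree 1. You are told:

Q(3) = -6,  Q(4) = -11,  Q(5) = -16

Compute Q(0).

Write Q(x) = ax + b; the 3 given values yield a linear system in the 2 coefficients.
Solving, Q(x) = -5x + 9.
Then Q(0) = 9.

9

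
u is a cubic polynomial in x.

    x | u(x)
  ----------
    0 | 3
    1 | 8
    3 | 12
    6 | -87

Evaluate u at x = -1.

4

Write u(x) = ax³ + bx² + cx + d; the 4 given values yield a linear system in the 4 coefficients.
Solving, u(x) = -x³ + 3x² + 3x + 3.
Then u(-1) = 4.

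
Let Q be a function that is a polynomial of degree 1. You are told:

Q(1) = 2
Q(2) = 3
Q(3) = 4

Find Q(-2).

-1

First differences: 1, 1.
Level-1 differences are constant, so Q has degree 1.
Fitting a degree-1 polynomial gives Q(t) = t + 1.
Then Q(-2) = -1.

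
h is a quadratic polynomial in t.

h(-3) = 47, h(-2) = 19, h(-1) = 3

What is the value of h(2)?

Write h(t) = at² + bt + c; the 3 given values yield a linear system in the 3 coefficients.
Solving, h(t) = 6t² + 2t - 1.
Then h(2) = 27.

27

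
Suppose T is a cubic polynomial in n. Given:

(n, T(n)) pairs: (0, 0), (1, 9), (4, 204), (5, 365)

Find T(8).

Write T(n) = an³ + bn² + cn + d; the 4 given values yield a linear system in the 4 coefficients.
Solving, T(n) = 2n³ + 4n² + 3n.
Then T(8) = 1304.

1304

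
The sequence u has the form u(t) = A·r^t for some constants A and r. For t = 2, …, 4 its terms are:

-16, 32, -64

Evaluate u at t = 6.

-256

Consecutive ratio: 32/(-16) = -2, and -64/32 = -2, so r = -2.
Then A·(-2)^2 = -16 gives A = -4, and u(t) = -4·(-2)^t.
u(6) = -4·(-2)^6 = -256.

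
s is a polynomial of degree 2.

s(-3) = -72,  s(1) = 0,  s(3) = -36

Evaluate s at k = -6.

-252

Write s(k) = ak² + bk + c; the 3 given values yield a linear system in the 3 coefficients.
Solving, s(k) = -6k² + 6k.
Then s(-6) = -252.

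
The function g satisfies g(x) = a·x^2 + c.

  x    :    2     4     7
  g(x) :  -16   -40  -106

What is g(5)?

From g(2) = -16 and g(4) = -40: 4a + c = -16 and 16a + c = -40.
Subtracting: 12a = -24, so a = -2; then c = -16 − (-2)·4 = -8.
So g(x) = -2x² − 8, and g(5) = -58.

-58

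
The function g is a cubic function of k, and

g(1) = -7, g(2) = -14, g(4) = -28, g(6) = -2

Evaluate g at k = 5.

Write g(k) = ak³ + bk² + ck + d; the 4 given values yield a linear system in the 4 coefficients.
Solving, g(k) = k³ - 7k² + 7k - 8.
Then g(5) = -23.

-23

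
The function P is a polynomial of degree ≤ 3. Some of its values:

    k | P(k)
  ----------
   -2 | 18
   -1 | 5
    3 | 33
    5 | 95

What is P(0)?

0

Write P(k) = ak³ + bk² + ck + d; the 4 given values yield a linear system in the 4 coefficients.
Solving, the leading coefficient vanishes, and P(k) = 4k² - k.
The constant term is P(0) = 0.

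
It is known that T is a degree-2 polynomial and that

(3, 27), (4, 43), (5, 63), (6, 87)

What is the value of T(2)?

First differences: 16, 20, 24. Second differences: 4, 4.
Level-2 differences are constant, so T has degree 2.
Fitting a degree-2 polynomial gives T(k) = 2k² + 2k + 3.
Then T(2) = 15.

15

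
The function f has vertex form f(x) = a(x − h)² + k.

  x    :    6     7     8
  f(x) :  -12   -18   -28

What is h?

5

First differences -6, -10; second difference -4 = 2a, so a = -2.
Expanding, the x-coefficient is −2ah = 4h; matching it to the data gives h = 5, and then k = -10.
So f(x) = -2(x − 5)² − 10.
Hence h = 5.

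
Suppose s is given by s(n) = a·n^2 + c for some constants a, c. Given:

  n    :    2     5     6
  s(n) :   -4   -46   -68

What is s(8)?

-124

From s(2) = -4 and s(5) = -46: 4a + c = -4 and 25a + c = -46.
Subtracting: 21a = -42, so a = -2; then c = -4 − (-2)·4 = 4.
So s(n) = -2n² + 4, and s(8) = -124.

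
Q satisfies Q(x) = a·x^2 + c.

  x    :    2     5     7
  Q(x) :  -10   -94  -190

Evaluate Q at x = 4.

From Q(2) = -10 and Q(5) = -94: 4a + c = -10 and 25a + c = -94.
Subtracting: 21a = -84, so a = -4; then c = -10 − (-4)·4 = 6.
So Q(x) = -4x² + 6, and Q(4) = -58.

-58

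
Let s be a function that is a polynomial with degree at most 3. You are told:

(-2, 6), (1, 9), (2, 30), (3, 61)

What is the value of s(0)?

Write s(x) = ax³ + bx² + cx + d; the 4 given values yield a linear system in the 4 coefficients.
Solving, the leading coefficient vanishes, and s(x) = 5x² + 6x - 2.
Then s(0) = -2.

-2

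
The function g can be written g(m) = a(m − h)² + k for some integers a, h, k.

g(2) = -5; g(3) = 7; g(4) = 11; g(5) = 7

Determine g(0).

-53

First differences 12, 4, -4; second difference -8 = 2a, so a = -4.
Expanding, the m-coefficient is −2ah = 8h; matching it to the data gives h = 4, and then k = 11.
So g(m) = -4(m − 4)² + 11.
g(0) = -4·(-4)² + 11 = -53.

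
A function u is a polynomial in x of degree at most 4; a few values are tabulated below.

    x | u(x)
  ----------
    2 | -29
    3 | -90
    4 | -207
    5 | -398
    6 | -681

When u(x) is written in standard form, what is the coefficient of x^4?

0

First differences: -61, -117, -191, -283. Second differences: -56, -74, -92. Third differences: -18, -18.
Level-3 differences are constant, so u has degree 3.
Fitting a degree-3 polynomial gives u(x) = -3x³ - x² + x - 3.
The coefficient of x^4 is 0.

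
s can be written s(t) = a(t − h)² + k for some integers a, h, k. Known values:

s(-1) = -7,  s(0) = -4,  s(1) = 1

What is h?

-2

First differences 3, 5; second difference 2 = 2a, so a = 1.
Expanding, the t-coefficient is −2ah = -2h; matching it to the data gives h = -2, and then k = -8.
So s(t) = 1(t + 2)² − 8.
Hence h = -2.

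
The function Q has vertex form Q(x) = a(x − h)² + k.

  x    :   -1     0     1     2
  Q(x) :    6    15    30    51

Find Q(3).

First differences 9, 15, 21; second difference 6 = 2a, so a = 3.
Expanding, the x-coefficient is −2ah = -6h; matching it to the data gives h = -2, and then k = 3.
So Q(x) = 3(x + 2)² + 3.
Q(3) = 3·5² + 3 = 78.

78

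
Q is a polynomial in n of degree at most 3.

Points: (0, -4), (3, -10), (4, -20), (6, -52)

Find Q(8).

-100

Write Q(n) = an³ + bn² + cn + d; the 4 given values yield a linear system in the 4 coefficients.
Solving, the leading coefficient vanishes, and Q(n) = -2n² + 4n - 4.
Then Q(8) = -100.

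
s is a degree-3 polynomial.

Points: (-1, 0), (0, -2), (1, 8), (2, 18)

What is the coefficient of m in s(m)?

Write s(m) = am³ + bm² + cm + d; the 4 given values yield a linear system in the 4 coefficients.
Solving, s(m) = -2m³ + 6m² + 6m - 2.
The coefficient of m is 6.

6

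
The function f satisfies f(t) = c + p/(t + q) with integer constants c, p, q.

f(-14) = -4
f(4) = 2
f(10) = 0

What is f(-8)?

(f(t) − c)(t + q) = p for each data point; the three points give a linear system in c and q, then p follows.
Solving: c = -2, q = 2, p = 24, so f(t) = -2 + 24/(t + 2).
Then f(-8) = -2 + 24/(-6) = -6.

-6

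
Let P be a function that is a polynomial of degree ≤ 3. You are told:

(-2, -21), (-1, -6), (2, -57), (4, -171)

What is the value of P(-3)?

Write P(t) = at³ + bt² + ct + d; the 4 given values yield a linear system in the 4 coefficients.
Solving, the leading coefficient vanishes, and P(t) = -8t² - 9t - 7.
Then P(-3) = -52.

-52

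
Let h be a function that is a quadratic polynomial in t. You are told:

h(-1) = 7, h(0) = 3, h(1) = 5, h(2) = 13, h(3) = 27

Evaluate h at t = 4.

Write h(t) = at² + bt + c; the 5 given values yield a linear system in the 3 coefficients.
Solving, h(t) = 3t² - t + 3.
Then h(4) = 47.

47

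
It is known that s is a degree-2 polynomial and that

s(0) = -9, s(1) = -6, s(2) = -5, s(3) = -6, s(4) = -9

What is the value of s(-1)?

First differences: 3, 1, -1, -3. Second differences: -2, -2, -2.
Level-2 differences are constant, so s has degree 2.
Fitting a degree-2 polynomial gives s(k) = -k² + 4k - 9.
Then s(-1) = -14.

-14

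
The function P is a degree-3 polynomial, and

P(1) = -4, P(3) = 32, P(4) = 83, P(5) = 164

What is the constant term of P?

-1

Write P(t) = at³ + bt² + ct + d; the 4 given values yield a linear system in the 4 coefficients.
Solving, P(t) = t³ + 3t² - 7t - 1.
The constant term is P(0) = -1.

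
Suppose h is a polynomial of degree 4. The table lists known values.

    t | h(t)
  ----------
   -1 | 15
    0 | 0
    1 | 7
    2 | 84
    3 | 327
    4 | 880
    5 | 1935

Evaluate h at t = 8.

10752

First differences: -15, 7, 77, 243, 553, 1055. Second differences: 22, 70, 166, 310, 502. Third differences: 48, 96, 144, 192. Fourth differences: 48, 48, 48.
Level-4 differences are constant, so h has degree 4.
Fitting a degree-4 polynomial gives h(t) = 2t^4 + 4t³ + 9t² - 8t.
Then h(8) = 10752.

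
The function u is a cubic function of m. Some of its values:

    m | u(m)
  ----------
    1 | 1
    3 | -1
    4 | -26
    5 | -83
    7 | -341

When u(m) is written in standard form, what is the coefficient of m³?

Write u(m) = am³ + bm² + cm + d; the 5 given values yield a linear system in the 4 coefficients.
Solving, u(m) = -2m³ + 8m² - 7m + 2.
The coefficient of m³ is -2.

-2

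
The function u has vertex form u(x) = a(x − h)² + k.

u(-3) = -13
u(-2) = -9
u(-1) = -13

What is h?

-2

First differences 4, -4; second difference -8 = 2a, so a = -4.
Expanding, the x-coefficient is −2ah = 8h; matching it to the data gives h = -2, and then k = -9.
So u(x) = -4(x + 2)² − 9.
Hence h = -2.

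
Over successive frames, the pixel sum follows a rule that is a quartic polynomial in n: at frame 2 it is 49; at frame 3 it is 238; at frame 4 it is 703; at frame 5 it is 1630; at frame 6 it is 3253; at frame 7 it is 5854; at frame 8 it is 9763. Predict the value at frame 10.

23065

Write the value at n as s(n).
First differences: 189, 465, 927, 1623, 2601, 3909. Second differences: 276, 462, 696, 978, 1308. Third differences: 186, 234, 282, 330. Fourth differences: 48, 48, 48.
Level-4 differences are constant, so s has degree 4.
Fitting a degree-4 polynomial gives s(n) = 2n^4 + 3n³ + n² - 3n - 5.
Then s(10) = 23065.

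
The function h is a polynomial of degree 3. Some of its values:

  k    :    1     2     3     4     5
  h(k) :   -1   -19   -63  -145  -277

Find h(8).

-1093

Write h(k) = ak³ + bk² + ck + d; the 5 given values yield a linear system in the 4 coefficients.
Solving, h(k) = -2k³ - k² - k + 3.
Then h(8) = -1093.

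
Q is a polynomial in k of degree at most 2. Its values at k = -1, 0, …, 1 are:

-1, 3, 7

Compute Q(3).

First differences: 4, 4.
Level-1 differences are constant, so Q has degree 1.
Fitting a degree-1 polynomial gives Q(k) = 4k + 3.
Then Q(3) = 15.

15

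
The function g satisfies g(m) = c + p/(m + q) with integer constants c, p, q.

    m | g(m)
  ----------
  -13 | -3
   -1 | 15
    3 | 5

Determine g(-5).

(g(m) − c)(m + q) = p for each data point; the three points give a linear system in c and q, then p follows.
Solving: c = 0, q = 3, p = 30, so g(m) = 30/(m + 3).
Then g(-5) = 0 + 30/(-2) = -15.

-15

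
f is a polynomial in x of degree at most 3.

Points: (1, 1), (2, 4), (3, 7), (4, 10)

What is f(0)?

First differences: 3, 3, 3.
Level-1 differences are constant, so f has degree 1.
Fitting a degree-1 polynomial gives f(x) = 3x - 2.
Then f(0) = -2.

-2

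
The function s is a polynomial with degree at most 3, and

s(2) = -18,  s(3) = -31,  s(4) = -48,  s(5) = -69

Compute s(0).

-4

First differences: -13, -17, -21. Second differences: -4, -4.
Level-2 differences are constant, so s has degree 2.
Fitting a degree-2 polynomial gives s(m) = -2m² - 3m - 4.
Then s(0) = -4.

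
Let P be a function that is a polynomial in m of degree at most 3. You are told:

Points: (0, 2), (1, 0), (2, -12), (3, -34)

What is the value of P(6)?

Write P(m) = am³ + bm² + cm + d; the 4 given values yield a linear system in the 4 coefficients.
Solving, the leading coefficient vanishes, and P(m) = -5m² + 3m + 2.
Then P(6) = -160.

-160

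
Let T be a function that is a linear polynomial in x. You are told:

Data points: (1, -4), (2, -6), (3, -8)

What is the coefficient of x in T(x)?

-2

Write T(x) = ax + b; the 3 given values yield a linear system in the 2 coefficients.
Solving, T(x) = -2x - 2.
The coefficient of x is -2.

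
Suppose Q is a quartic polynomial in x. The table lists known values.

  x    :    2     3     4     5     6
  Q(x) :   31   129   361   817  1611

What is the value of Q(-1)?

1

Write Q(x) = ax^4 + bx³ + cx² + dx + e; the 5 given values yield a linear system in the 5 coefficients.
Solving, Q(x) = x^4 + x³ + 3x² - x - 3.
Then Q(-1) = 1.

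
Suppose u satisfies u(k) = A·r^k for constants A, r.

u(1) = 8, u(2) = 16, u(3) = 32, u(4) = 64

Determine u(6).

256

Consecutive ratio: 16/8 = 2, and 32/16 = 2, so r = 2.
Then A·2^1 = 8 gives A = 4, and u(k) = 4·2^k.
u(6) = 4·2^6 = 256.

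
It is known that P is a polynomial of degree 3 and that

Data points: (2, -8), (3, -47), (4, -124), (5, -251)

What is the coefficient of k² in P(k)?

Write P(k) = ak³ + bk² + ck + d; the 4 given values yield a linear system in the 4 coefficients.
Solving, P(k) = -2k³ - k² + 4k + 4.
The coefficient of k² is -1.

-1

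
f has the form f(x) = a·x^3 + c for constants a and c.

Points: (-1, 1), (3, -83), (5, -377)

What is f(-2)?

22

From f(-1) = 1 and f(3) = -83: -1a + c = 1 and 27a + c = -83.
Subtracting: 28a = -84, so a = -3; then c = 1 − (-3)·(-1) = -2.
So f(x) = -3x³ − 2, and f(-2) = 22.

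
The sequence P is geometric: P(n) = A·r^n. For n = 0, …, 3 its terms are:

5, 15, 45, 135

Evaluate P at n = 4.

Consecutive ratio: 15/5 = 3, and 45/15 = 3, so r = 3.
Then A·3^0 = 5 gives A = 5, and P(n) = 5·3^n.
P(4) = 5·3^4 = 405.

405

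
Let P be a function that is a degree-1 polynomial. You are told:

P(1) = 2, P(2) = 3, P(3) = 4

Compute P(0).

1

Write P(m) = am + b; the 3 given values yield a linear system in the 2 coefficients.
Solving, P(m) = m + 1.
Then P(0) = 1.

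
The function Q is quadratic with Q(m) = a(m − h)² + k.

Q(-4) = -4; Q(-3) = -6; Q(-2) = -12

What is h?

First differences -2, -6; second difference -4 = 2a, so a = -2.
Expanding, the m-coefficient is −2ah = 4h; matching it to the data gives h = -4, and then k = -4.
So Q(m) = -2(m + 4)² − 4.
Hence h = -4.

-4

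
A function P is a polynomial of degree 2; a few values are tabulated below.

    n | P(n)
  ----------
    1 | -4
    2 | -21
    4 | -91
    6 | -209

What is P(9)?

Write P(n) = an² + bn + c; the 4 given values yield a linear system in the 3 coefficients.
Solving, P(n) = -6n² + n + 1.
Then P(9) = -476.

-476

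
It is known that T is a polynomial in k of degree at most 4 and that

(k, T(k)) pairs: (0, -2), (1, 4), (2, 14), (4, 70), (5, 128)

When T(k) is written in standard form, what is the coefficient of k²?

-1

Write T(k) = ak^4 + bk³ + ck² + dk + e; the 5 given values yield a linear system in the 5 coefficients.
Solving, the leading coefficient vanishes, and T(k) = k³ - k² + 6k - 2.
The coefficient of k² is -1.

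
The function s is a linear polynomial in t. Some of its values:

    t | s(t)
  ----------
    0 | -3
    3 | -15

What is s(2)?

-11

Write s(t) = at + b; the 2 given values yield a linear system in the 2 coefficients.
Solving, s(t) = -4t - 3.
Then s(2) = -11.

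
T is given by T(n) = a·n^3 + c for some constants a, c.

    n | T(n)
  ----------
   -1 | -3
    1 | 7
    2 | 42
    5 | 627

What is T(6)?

1082

From T(-1) = -3 and T(1) = 7: -1a + c = -3 and 1a + c = 7.
Subtracting: 2a = 10, so a = 5; then c = -3 − 5·(-1) = 2.
So T(n) = 5n³ + 2, and T(6) = 1082.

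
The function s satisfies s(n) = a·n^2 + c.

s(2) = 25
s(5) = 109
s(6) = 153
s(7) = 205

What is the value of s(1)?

13

From s(2) = 25 and s(5) = 109: 4a + c = 25 and 25a + c = 109.
Subtracting: 21a = 84, so a = 4; then c = 25 − 4·4 = 9.
So s(n) = 4n² + 9, and s(1) = 13.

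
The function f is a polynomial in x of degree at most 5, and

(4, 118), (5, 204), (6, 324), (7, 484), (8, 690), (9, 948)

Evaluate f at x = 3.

Write f(x) = ax^5 + bx^4 + cx³ + dx² + ex + p; the 6 given values yield a linear system in the 6 coefficients.
Solving, the top 2 coefficients vanish, and f(x) = x³ + 2x² + 7x - 6.
Then f(3) = 60.

60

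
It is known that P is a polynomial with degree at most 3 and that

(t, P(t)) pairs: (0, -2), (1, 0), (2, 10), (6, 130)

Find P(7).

180

Write P(t) = at³ + bt² + ct + d; the 4 given values yield a linear system in the 4 coefficients.
Solving, the leading coefficient vanishes, and P(t) = 4t² - 2t - 2.
Then P(7) = 180.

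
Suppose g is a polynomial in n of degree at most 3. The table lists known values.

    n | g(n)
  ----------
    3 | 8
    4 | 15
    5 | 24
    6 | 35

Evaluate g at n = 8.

First differences: 7, 9, 11. Second differences: 2, 2.
Level-2 differences are constant, so g has degree 2.
Fitting a degree-2 polynomial gives g(n) = n² - 1.
Then g(8) = 63.

63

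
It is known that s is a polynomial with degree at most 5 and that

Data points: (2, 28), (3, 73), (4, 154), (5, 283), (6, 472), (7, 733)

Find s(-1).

-11

First differences: 45, 81, 129, 189, 261. Second differences: 36, 48, 60, 72. Third differences: 12, 12, 12.
Level-3 differences are constant, so s has degree 3.
Fitting a degree-3 polynomial gives s(t) = 2t³ + 7t - 2.
Then s(-1) = -11.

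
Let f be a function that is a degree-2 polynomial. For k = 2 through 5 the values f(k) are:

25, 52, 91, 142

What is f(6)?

205

First differences: 27, 39, 51. Second differences: 12, 12.
Level-2 differences are constant, so f has degree 2.
Extending the table by one column gives the next first difference 63, so f(6) = 142 + 63 = 205.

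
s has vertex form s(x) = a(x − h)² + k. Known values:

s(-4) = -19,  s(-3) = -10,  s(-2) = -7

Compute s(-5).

-34

First differences 9, 3; second difference -6 = 2a, so a = -3.
Expanding, the x-coefficient is −2ah = 6h; matching it to the data gives h = -2, and then k = -7.
So s(x) = -3(x + 2)² − 7.
s(-5) = -3·(-3)² − 7 = -34.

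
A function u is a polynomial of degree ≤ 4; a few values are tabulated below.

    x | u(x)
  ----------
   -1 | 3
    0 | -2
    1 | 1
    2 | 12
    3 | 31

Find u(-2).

16

First differences: -5, 3, 11, 19. Second differences: 8, 8, 8.
Level-2 differences are constant, so u has degree 2.
Fitting a degree-2 polynomial gives u(x) = 4x² - x - 2.
Then u(-2) = 16.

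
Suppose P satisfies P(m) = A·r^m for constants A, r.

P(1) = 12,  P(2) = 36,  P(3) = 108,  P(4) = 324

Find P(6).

Consecutive ratio: 36/12 = 3, and 108/36 = 3, so r = 3.
Then A·3^1 = 12 gives A = 4, and P(m) = 4·3^m.
P(6) = 4·3^6 = 2916.

2916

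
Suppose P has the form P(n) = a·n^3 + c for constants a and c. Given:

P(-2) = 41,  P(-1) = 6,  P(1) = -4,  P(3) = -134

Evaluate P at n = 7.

-1714

From P(-2) = 41 and P(-1) = 6: -8a + c = 41 and -1a + c = 6.
Subtracting: 7a = -35, so a = -5; then c = 41 − (-5)·(-8) = 1.
So P(n) = -5n³ + 1, and P(7) = -1714.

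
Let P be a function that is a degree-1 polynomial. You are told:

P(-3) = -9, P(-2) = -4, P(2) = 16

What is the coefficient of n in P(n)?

Write P(n) = an + b; the 3 given values yield a linear system in the 2 coefficients.
Solving, P(n) = 5n + 6.
The coefficient of n is 5.

5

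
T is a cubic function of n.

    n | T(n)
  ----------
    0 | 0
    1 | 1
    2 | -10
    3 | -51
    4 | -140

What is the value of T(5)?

Write T(n) = an³ + bn² + cn + d; the 5 given values yield a linear system in the 4 coefficients.
Solving, T(n) = -3n³ + 3n² + n.
Then T(5) = -295.

-295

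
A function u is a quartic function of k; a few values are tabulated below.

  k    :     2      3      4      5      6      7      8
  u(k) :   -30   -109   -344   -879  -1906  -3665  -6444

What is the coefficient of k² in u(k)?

First differences: -79, -235, -535, -1027, -1759, -2779. Second differences: -156, -300, -492, -732, -1020. Third differences: -144, -192, -240, -288. Fourth differences: -48, -48, -48.
Level-4 differences are constant, so u has degree 4.
Fitting a degree-4 polynomial gives u(k) = -2k^4 + 4k³ - 4k² - 5k - 4.
The coefficient of k² is -4.

-4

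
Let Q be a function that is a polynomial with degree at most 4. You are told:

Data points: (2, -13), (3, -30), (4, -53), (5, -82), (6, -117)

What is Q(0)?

First differences: -17, -23, -29, -35. Second differences: -6, -6, -6.
Level-2 differences are constant, so Q has degree 2.
Fitting a degree-2 polynomial gives Q(t) = -3t² - 2t + 3.
Then Q(0) = 3.

3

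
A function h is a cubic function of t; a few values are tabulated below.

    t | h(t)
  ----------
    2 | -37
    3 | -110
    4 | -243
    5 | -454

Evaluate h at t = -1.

2

Write h(t) = at³ + bt² + ct + d; the 4 given values yield a linear system in the 4 coefficients.
Solving, h(t) = -3t³ - 3t² - t + 1.
Then h(-1) = 2.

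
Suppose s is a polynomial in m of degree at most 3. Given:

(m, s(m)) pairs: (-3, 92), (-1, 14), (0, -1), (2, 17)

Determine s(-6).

329

Write s(m) = am³ + bm² + cm + d; the 4 given values yield a linear system in the 4 coefficients.
Solving, the leading coefficient vanishes, and s(m) = 8m² - 7m - 1.
Then s(-6) = 329.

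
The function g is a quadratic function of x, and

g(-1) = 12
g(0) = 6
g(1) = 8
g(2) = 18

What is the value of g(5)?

First differences: -6, 2, 10. Second differences: 8, 8.
Level-2 differences are constant, so g has degree 2.
Fitting a degree-2 polynomial gives g(x) = 4x² - 2x + 6.
Then g(5) = 96.

96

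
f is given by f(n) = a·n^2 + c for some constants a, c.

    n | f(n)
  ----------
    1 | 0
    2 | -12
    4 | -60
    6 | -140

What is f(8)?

-252

From f(1) = 0 and f(2) = -12: 1a + c = 0 and 4a + c = -12.
Subtracting: 3a = -12, so a = -4; then c = 0 − (-4)·1 = 4.
So f(n) = -4n² + 4, and f(8) = -252.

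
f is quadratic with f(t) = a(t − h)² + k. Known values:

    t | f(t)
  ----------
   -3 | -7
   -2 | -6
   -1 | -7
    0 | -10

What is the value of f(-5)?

First differences 1, -1, -3; second difference -2 = 2a, so a = -1.
Expanding, the t-coefficient is −2ah = 2h; matching it to the data gives h = -2, and then k = -6.
So f(t) = -1(t + 2)² − 6.
f(-5) = -1·(-3)² − 6 = -15.

-15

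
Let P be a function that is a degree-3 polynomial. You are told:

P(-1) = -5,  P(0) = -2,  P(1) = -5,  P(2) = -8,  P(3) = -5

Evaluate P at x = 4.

First differences: 3, -3, -3, 3. Second differences: -6, 0, 6. Third differences: 6, 6.
Level-3 differences are constant, so P has degree 3.
Extending the table by one column gives the next first difference 15, so P(4) = -5 + 15 = 10.

10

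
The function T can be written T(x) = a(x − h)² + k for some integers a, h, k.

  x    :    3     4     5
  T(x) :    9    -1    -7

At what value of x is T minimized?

6

First differences -10, -6; second difference 4 = 2a, so a = 2.
Expanding, the x-coefficient is −2ah = -4h; matching it to the data gives h = 6, and then k = -9.
So T(x) = 2(x − 6)² − 9.
Hence h = 6.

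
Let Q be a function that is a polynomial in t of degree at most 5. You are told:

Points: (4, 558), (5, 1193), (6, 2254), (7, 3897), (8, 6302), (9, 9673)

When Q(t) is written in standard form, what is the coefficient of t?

4

First differences: 635, 1061, 1643, 2405, 3371. Second differences: 426, 582, 762, 966. Third differences: 156, 180, 204. Fourth differences: 24, 24.
Level-4 differences are constant, so Q has degree 4.
Fitting a degree-4 polynomial gives Q(t) = t^4 + 4t³ + 2t² + 4t - 2.
The coefficient of t is 4.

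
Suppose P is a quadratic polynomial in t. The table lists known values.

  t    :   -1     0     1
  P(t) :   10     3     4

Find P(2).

Write P(t) = at² + bt + c; the 3 given values yield a linear system in the 3 coefficients.
Solving, P(t) = 4t² - 3t + 3.
Then P(2) = 13.

13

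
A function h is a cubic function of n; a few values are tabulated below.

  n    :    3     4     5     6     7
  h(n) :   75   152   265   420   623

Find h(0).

First differences: 77, 113, 155, 203. Second differences: 36, 42, 48. Third differences: 6, 6.
Level-3 differences are constant, so h has degree 3.
Fitting a degree-3 polynomial gives h(n) = n³ + 6n² - 2n.
Then h(0) = 0.

0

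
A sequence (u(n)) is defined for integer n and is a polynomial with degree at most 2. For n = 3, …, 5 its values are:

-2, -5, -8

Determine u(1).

First differences: -3, -3.
Level-1 differences are constant, so u has degree 1.
Fitting a degree-1 polynomial gives u(n) = -3n + 7.
Then u(1) = 4.

4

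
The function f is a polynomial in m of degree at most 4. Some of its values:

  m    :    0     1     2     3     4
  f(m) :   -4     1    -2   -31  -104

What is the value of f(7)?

First differences: 5, -3, -29, -73. Second differences: -8, -26, -44. Third differences: -18, -18.
Level-3 differences are constant, so f has degree 3.
Fitting a degree-3 polynomial gives f(m) = -3m³ + 5m² + 3m - 4.
Then f(7) = -767.

-767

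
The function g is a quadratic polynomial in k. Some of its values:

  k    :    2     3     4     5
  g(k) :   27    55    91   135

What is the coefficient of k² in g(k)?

First differences: 28, 36, 44. Second differences: 8, 8.
Level-2 differences are constant, so g has degree 2.
Fitting a degree-2 polynomial gives g(k) = 4k² + 8k - 5.
The coefficient of k² is 4.

4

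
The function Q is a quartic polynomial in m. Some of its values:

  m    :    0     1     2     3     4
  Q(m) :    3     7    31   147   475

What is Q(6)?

Write Q(m) = am^4 + bm³ + cm² + dm + e; the 5 given values yield a linear system in the 5 coefficients.
Solving, Q(m) = 2m^4 - 4m² + 6m + 3.
Then Q(6) = 2487.

2487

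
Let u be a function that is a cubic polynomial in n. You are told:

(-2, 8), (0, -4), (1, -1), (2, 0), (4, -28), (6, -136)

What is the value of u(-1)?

Write u(n) = an³ + bn² + cn + d; the 6 given values yield a linear system in the 4 coefficients.
Solving, u(n) = -n³ + 2n² + 2n - 4.
Then u(-1) = -3.

-3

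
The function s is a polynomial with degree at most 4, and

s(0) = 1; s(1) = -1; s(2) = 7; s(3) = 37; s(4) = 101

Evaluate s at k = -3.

First differences: -2, 8, 30, 64. Second differences: 10, 22, 34. Third differences: 12, 12.
Level-3 differences are constant, so s has degree 3.
Fitting a degree-3 polynomial gives s(k) = 2k³ - k² - 3k + 1.
Then s(-3) = -53.

-53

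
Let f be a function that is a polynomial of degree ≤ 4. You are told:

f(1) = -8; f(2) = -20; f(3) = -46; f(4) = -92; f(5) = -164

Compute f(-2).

4

Write f(t) = at^4 + bt³ + ct² + dt + e; the 5 given values yield a linear system in the 5 coefficients.
Solving, the leading coefficient vanishes, and f(t) = -t³ - t² - 2t - 4.
Then f(-2) = 4.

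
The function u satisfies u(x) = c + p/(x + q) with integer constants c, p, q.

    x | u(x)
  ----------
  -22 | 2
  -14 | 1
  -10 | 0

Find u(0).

-20

(u(x) − c)(x + q) = p for each data point; the three points give a linear system in c and q, then p follows.
Solving: c = 4, q = -2, p = 48, so u(x) = 4 + 48/(x − 2).
Then u(0) = 4 + 48/(-2) = -20.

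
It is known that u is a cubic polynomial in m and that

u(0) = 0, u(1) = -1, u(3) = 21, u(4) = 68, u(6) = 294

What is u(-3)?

Write u(m) = am³ + bm² + cm + d; the 5 given values yield a linear system in the 4 coefficients.
Solving, u(m) = 2m³ - 4m² + m.
Then u(-3) = -93.

-93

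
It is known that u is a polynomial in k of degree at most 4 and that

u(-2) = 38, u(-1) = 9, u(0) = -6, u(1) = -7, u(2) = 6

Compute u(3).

33

First differences: -29, -15, -1, 13. Second differences: 14, 14, 14.
Level-2 differences are constant, so u has degree 2.
Fitting a degree-2 polynomial gives u(k) = 7k² - 8k - 6.
Then u(3) = 33.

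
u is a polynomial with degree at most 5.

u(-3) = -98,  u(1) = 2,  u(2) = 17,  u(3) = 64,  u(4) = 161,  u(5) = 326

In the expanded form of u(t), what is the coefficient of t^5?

Write u(t) = at^5 + bt^4 + ct³ + dt² + et + p; the 6 given values yield a linear system in the 6 coefficients.
Solving, the top 2 coefficients vanish, and u(t) = 3t³ - 2t² + 1.
The coefficient of t^5 is 0.

0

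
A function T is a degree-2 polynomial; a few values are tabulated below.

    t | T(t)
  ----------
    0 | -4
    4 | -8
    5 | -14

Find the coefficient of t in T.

Write T(t) = at² + bt + c; the 3 given values yield a linear system in the 3 coefficients.
Solving, T(t) = -t² + 3t - 4.
The coefficient of t is 3.

3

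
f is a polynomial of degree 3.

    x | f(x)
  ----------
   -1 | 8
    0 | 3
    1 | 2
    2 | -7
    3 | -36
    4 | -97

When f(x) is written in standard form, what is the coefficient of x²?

2

Write f(x) = ax³ + bx² + cx + d; the 6 given values yield a linear system in the 4 coefficients.
Solving, f(x) = -2x³ + 2x² - x + 3.
The coefficient of x² is 2.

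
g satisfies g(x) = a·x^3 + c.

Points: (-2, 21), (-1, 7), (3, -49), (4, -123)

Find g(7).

From g(-2) = 21 and g(-1) = 7: -8a + c = 21 and -1a + c = 7.
Subtracting: 7a = -14, so a = -2; then c = 21 − (-2)·(-8) = 5.
So g(x) = -2x³ + 5, and g(7) = -681.

-681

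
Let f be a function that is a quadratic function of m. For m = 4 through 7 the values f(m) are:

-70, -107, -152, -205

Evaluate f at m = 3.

First differences: -37, -45, -53. Second differences: -8, -8.
Level-2 differences are constant, so f has degree 2.
Fitting a degree-2 polynomial gives f(m) = -4m² - m - 2.
Then f(3) = -41.

-41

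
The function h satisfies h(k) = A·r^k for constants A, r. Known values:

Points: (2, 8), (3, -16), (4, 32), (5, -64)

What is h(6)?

Consecutive ratio: -16/8 = -2, and 32/(-16) = -2, so r = -2.
Then A·(-2)^2 = 8 gives A = 2, and h(k) = 2·(-2)^k.
h(6) = 2·(-2)^6 = 128.

128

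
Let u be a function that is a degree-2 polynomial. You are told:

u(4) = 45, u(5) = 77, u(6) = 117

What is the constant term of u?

Write u(k) = ak² + bk + c; the 3 given values yield a linear system in the 3 coefficients.
Solving, u(k) = 4k² - 4k - 3.
The constant term is u(0) = -3.

-3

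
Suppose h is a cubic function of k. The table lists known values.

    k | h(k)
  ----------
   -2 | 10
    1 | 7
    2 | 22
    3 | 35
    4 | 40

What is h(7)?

Write h(k) = ak³ + bk² + ck + d; the 5 given values yield a linear system in the 4 coefficients.
Solving, h(k) = -k³ + 5k² + 7k - 4.
Then h(7) = -53.

-53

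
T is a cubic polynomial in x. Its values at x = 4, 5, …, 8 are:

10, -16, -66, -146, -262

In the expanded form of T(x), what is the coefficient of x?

Write T(x) = ax³ + bx² + cx + d; the 5 given values yield a linear system in the 4 coefficients.
Solving, T(x) = -x³ + 3x² + 8x - 6.
The coefficient of x is 8.

8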